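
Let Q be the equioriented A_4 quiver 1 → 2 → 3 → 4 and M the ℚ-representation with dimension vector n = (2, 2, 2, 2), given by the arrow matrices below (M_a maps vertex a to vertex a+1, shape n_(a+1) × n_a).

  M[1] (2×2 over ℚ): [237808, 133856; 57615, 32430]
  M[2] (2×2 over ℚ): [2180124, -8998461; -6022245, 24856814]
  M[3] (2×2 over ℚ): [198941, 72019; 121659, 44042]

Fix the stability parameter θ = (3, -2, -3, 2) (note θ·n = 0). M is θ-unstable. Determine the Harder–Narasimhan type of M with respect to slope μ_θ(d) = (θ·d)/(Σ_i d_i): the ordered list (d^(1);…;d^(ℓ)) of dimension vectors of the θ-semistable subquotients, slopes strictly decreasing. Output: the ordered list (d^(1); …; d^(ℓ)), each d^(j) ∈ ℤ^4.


Barcode: M ≅ I[1,1], I[1,4], I[2,4]. HN layers by μ_θ (4 steps, strictly decreasing):
  μ^(1)=3; μ^(2)=2; μ^(3)=-2/3; μ^(4)=-5/2

((1, 0, 0, 0); (0, 0, 0, 2); (1, 1, 1, 0); (0, 1, 1, 0))


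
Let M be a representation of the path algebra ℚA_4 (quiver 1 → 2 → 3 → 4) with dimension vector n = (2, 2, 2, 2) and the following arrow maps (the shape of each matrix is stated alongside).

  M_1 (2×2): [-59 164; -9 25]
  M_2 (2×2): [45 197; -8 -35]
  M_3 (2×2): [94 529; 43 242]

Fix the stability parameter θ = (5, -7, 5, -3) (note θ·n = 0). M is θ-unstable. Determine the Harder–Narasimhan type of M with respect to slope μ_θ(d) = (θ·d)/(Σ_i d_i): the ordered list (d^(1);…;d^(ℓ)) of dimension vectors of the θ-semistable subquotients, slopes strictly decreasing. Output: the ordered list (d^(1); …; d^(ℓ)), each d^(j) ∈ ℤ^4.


Interval decomposition of M: I[1,4]^2.
HN type (ℓ=2): μ^(1)=1; μ^(2)=-1

((0, 0, 2, 2); (2, 2, 0, 0))


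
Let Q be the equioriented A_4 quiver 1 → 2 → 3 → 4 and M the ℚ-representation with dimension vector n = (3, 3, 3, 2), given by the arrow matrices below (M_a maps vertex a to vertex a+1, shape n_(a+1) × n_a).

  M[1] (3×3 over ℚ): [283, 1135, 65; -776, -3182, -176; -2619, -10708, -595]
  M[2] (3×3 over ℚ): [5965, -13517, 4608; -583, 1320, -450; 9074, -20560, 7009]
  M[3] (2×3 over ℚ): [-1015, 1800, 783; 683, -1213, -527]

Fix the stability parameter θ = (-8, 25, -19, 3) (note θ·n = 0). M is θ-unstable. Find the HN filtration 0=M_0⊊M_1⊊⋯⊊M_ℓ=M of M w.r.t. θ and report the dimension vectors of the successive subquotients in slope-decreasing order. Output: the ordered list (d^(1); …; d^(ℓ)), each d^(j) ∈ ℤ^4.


Barcode: M ≅ I[1,3], I[1,4]^2. HN layers by μ_θ (2 steps, strictly decreasing):
  μ^(1)=3; μ^(2)=-8

((0, 3, 3, 2); (3, 0, 0, 0))


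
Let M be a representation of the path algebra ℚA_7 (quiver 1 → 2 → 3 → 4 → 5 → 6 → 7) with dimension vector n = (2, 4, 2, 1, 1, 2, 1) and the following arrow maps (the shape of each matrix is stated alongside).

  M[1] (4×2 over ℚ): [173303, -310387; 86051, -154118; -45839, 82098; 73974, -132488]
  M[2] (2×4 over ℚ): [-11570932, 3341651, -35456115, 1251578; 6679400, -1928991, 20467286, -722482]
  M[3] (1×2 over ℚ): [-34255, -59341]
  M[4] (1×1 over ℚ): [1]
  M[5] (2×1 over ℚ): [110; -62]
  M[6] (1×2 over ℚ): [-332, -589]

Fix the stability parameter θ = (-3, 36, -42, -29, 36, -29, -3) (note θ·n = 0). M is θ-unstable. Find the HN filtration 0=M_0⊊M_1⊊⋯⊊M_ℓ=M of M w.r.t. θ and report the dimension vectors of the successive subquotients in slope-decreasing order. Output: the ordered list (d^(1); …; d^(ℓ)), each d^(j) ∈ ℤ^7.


Via rank(M_{q-1}∘⋯∘M_p): M ≅ I[1,2], I[1,7], I[2,2], I[2,3], I[6,6].
μ_θ-semistable layers: μ^(1)=36; μ^(2)=4/3; μ^(3)=-3; μ^(4)=-19/2; μ^(5)=-29

((0, 2, 0, 0, 0, 0, 0); (0, 0, 0, 0, 1, 1, 1); (1, 1, 1, 0, 0, 0, 0); (1, 1, 1, 1, 0, 0, 0); (0, 0, 0, 0, 0, 1, 0))


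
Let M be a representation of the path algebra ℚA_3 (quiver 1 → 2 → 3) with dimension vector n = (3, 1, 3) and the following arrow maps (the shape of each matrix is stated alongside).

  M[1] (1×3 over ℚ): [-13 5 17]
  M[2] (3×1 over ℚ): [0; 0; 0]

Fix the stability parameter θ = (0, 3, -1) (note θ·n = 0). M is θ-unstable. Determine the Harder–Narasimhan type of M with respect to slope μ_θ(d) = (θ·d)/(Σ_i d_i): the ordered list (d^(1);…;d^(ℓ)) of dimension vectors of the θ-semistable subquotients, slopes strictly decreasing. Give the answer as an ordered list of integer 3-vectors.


Barcode: M ≅ I[1,1]^2, I[1,2], I[3,3]^3. HN layers by μ_θ (3 steps, strictly decreasing):
  μ^(1)=3; μ^(2)=0; μ^(3)=-1

((0, 1, 0); (3, 0, 0); (0, 0, 3))


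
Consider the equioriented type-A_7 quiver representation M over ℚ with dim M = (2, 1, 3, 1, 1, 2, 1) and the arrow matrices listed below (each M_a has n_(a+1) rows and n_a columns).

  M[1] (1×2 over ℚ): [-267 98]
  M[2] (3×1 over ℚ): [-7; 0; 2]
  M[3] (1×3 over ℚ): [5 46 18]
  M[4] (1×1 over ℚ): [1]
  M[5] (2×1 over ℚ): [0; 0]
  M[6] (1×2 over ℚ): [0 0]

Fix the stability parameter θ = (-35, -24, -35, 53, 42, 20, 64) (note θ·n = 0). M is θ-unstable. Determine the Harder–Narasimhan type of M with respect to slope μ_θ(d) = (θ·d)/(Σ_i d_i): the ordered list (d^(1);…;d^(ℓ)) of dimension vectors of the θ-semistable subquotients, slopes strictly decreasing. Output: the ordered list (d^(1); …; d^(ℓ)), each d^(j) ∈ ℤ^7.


Interval decomposition of M: I[1,1], I[1,5], I[3,3]^2, I[6,6]^2, I[7,7].
HN type (ℓ=5): μ^(1)=64; μ^(2)=95/2; μ^(3)=20; μ^(4)=-59/2; μ^(5)=-35

((0, 0, 0, 0, 0, 0, 1); (0, 0, 0, 1, 1, 0, 0); (0, 0, 0, 0, 0, 2, 0); (0, 1, 1, 0, 0, 0, 0); (2, 0, 2, 0, 0, 0, 0))


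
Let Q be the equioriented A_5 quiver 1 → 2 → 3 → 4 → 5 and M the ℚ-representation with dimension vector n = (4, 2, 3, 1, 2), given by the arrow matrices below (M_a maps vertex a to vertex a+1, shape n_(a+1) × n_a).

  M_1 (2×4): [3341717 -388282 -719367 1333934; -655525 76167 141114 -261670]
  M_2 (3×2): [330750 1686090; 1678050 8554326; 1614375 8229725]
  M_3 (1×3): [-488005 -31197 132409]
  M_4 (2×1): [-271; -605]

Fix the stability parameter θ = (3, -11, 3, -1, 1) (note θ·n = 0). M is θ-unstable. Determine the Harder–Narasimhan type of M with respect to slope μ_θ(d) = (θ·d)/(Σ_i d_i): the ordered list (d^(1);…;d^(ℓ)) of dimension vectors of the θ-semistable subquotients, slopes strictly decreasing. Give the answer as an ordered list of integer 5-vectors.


Barcode: M ≅ I[1,1]^2, I[1,2], I[1,5], I[3,3]^2, I[5,5]. HN layers by μ_θ (3 steps, strictly decreasing):
  μ^(1)=3; μ^(2)=1; μ^(3)=-4

((2, 0, 2, 0, 0); (0, 0, 1, 1, 2); (2, 2, 0, 0, 0))


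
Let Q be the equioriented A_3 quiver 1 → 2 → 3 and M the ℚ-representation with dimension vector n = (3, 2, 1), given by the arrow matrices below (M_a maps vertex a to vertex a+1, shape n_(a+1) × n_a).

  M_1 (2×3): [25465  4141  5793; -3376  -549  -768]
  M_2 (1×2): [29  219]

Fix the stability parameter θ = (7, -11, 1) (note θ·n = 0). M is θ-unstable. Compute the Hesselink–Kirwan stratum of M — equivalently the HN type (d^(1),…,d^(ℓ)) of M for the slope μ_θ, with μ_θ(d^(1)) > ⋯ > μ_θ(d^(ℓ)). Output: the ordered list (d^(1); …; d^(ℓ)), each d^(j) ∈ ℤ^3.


Barcode: M ≅ I[1,1], I[1,2], I[1,3]. HN layers by μ_θ (3 steps, strictly decreasing):
  μ^(1)=7; μ^(2)=1; μ^(3)=-2

((1, 0, 0); (0, 0, 1); (2, 2, 0))


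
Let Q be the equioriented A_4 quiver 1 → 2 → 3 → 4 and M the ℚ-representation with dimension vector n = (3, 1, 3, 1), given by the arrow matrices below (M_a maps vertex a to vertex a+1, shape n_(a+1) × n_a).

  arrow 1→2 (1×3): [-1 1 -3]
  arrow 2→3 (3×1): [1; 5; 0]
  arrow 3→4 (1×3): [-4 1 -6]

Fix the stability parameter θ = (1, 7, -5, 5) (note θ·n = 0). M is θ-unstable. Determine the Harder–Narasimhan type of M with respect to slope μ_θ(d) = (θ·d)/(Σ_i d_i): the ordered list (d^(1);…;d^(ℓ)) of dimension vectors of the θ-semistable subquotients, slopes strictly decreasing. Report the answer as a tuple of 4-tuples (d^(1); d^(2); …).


Interval decomposition of M: I[1,1]^2, I[1,4], I[3,3]^2.
HN type (ℓ=3): μ^(1)=5; μ^(2)=1; μ^(3)=-5

((0, 0, 0, 1); (3, 1, 1, 0); (0, 0, 2, 0))


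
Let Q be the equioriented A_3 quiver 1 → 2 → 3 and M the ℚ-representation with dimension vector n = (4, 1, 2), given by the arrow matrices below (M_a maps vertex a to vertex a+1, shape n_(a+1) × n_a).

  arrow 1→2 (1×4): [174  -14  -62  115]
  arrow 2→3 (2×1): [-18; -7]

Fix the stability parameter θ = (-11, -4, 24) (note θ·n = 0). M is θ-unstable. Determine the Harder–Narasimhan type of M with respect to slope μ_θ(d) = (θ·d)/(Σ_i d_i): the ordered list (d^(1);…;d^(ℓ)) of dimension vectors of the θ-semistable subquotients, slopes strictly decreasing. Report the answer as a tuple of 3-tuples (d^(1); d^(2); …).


Via rank(M_{q-1}∘⋯∘M_p): M ≅ I[1,1]^3, I[1,3], I[3,3].
μ_θ-semistable layers: μ^(1)=24; μ^(2)=-4; μ^(3)=-11

((0, 0, 2); (0, 1, 0); (4, 0, 0))


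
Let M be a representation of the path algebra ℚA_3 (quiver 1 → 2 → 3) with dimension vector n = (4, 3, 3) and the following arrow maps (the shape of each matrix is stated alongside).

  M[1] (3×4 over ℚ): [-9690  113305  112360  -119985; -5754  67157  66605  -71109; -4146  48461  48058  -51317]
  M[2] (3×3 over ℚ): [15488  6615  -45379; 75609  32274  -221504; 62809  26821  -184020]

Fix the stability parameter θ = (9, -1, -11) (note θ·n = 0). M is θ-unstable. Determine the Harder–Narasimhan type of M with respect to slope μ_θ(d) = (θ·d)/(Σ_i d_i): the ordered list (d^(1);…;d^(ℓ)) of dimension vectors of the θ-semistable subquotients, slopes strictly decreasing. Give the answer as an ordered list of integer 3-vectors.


Via rank(M_{q-1}∘⋯∘M_p): M ≅ I[1,1]^2, I[1,3]^2, I[2,3].
μ_θ-semistable layers: μ^(1)=9; μ^(2)=-1; μ^(3)=-6

((2, 0, 0); (2, 2, 2); (0, 1, 1))


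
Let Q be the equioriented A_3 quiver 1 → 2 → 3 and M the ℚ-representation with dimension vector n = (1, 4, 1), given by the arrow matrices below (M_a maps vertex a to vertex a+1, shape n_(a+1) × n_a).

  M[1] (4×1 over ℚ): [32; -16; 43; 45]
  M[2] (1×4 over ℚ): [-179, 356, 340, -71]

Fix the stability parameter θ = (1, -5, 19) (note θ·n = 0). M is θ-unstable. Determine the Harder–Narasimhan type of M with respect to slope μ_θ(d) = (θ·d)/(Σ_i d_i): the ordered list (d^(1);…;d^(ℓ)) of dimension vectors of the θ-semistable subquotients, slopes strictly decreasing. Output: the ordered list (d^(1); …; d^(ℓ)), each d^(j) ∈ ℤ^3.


Interval decomposition of M: I[1,3], I[2,2]^3.
HN type (ℓ=3): μ^(1)=19; μ^(2)=-2; μ^(3)=-5

((0, 0, 1); (1, 1, 0); (0, 3, 0))


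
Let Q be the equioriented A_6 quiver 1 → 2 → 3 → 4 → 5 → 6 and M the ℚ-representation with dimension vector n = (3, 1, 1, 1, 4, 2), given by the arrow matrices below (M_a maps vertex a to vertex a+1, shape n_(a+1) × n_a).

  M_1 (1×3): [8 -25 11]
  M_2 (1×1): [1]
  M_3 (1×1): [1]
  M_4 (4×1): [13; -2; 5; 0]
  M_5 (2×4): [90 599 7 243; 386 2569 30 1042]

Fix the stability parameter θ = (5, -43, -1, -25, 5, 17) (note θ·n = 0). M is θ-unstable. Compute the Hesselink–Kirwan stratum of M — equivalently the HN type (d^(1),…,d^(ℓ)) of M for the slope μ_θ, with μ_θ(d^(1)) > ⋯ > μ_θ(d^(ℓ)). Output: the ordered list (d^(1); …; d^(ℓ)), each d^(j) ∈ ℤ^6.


Interval decomposition of M: I[1,1]^2, I[1,6], I[5,5]^2, I[5,6].
HN type (ℓ=4): μ^(1)=17; μ^(2)=5; μ^(3)=-13; μ^(4)=-19

((0, 0, 0, 0, 0, 2); (2, 0, 0, 0, 4, 0); (0, 0, 1, 1, 0, 0); (1, 1, 0, 0, 0, 0))


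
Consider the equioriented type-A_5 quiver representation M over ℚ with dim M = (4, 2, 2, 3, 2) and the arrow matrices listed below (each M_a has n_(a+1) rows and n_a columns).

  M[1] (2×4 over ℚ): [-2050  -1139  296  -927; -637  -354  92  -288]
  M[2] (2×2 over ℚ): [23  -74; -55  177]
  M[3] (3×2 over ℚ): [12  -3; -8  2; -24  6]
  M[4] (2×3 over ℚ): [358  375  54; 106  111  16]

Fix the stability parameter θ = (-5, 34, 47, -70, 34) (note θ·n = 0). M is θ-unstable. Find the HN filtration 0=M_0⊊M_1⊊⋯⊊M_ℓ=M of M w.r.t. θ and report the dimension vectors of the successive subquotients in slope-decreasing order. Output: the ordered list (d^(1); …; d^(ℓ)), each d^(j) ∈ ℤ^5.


Via rank(M_{q-1}∘⋯∘M_p): M ≅ I[1,1]^2, I[1,3], I[1,4], I[4,5]^2.
μ_θ-semistable layers: μ^(1)=47; μ^(2)=34; μ^(3)=11/3; μ^(4)=-5; μ^(5)=-70

((0, 0, 1, 0, 0); (0, 1, 0, 0, 2); (0, 1, 1, 1, 0); (4, 0, 0, 0, 0); (0, 0, 0, 2, 0))


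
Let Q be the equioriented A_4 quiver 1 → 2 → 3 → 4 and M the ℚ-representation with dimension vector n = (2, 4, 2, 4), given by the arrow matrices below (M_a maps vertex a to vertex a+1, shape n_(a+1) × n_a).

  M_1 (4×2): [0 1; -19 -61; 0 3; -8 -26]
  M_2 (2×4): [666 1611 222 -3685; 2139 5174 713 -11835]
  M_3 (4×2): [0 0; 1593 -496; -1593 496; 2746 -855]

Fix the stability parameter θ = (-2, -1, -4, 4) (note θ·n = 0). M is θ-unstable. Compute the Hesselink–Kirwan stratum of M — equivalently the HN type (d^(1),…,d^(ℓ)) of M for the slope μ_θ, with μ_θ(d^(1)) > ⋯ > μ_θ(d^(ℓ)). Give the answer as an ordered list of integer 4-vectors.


Interval decomposition of M: I[1,2], I[1,4], I[2,2], I[2,4], I[4,4]^2.
HN type (ℓ=5): μ^(1)=4; μ^(2)=-1; μ^(3)=-2; μ^(4)=-7/3; μ^(5)=-5/2

((0, 0, 0, 4); (0, 2, 0, 0); (1, 0, 0, 0); (1, 1, 1, 0); (0, 1, 1, 0))


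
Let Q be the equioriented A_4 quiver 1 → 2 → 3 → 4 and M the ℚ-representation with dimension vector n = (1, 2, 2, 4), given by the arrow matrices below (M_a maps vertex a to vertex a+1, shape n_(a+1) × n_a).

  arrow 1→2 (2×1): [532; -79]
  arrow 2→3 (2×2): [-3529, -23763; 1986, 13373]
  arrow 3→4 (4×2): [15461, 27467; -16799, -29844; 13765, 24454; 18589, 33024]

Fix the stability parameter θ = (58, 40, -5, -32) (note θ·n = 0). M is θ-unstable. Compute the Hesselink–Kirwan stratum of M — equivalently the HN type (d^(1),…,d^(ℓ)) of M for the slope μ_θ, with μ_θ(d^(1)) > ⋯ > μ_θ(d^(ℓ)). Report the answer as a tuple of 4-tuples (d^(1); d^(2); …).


Barcode: M ≅ I[1,4], I[2,4], I[4,4]^2. HN layers by μ_θ (3 steps, strictly decreasing):
  μ^(1)=61/4; μ^(2)=1; μ^(3)=-32

((1, 1, 1, 1); (0, 1, 1, 1); (0, 0, 0, 2))


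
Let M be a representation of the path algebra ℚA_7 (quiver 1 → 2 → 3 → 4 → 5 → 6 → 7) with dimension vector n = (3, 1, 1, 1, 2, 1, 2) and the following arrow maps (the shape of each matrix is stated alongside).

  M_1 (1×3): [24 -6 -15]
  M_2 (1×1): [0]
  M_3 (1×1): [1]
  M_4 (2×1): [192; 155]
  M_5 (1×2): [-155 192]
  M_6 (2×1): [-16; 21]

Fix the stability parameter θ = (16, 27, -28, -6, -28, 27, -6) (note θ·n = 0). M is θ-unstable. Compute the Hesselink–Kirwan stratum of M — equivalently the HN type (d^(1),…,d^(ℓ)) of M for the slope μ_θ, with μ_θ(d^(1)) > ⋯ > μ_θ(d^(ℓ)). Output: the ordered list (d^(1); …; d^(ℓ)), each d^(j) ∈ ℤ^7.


Via rank(M_{q-1}∘⋯∘M_p): M ≅ I[1,1]^2, I[1,2], I[3,5], I[5,7], I[7,7].
μ_θ-semistable layers: μ^(1)=27; μ^(2)=16; μ^(3)=21/2; μ^(4)=-6; μ^(5)=-17; μ^(6)=-28

((0, 1, 0, 0, 0, 0, 0); (3, 0, 0, 0, 0, 0, 0); (0, 0, 0, 0, 0, 1, 1); (0, 0, 0, 0, 0, 0, 1); (0, 0, 0, 1, 1, 0, 0); (0, 0, 1, 0, 1, 0, 0))


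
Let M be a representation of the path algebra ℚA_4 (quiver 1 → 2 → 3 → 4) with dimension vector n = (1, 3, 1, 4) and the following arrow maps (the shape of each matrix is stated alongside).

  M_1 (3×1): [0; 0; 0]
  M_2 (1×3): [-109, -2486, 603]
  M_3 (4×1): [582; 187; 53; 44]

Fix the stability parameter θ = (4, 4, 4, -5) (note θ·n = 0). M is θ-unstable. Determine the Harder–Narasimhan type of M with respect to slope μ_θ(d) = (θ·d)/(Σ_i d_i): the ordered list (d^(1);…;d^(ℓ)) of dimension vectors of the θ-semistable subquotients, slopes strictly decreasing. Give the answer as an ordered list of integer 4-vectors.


Barcode: M ≅ I[1,1], I[2,2]^2, I[2,4], I[4,4]^3. HN layers by μ_θ (3 steps, strictly decreasing):
  μ^(1)=4; μ^(2)=1; μ^(3)=-5

((1, 2, 0, 0); (0, 1, 1, 1); (0, 0, 0, 3))


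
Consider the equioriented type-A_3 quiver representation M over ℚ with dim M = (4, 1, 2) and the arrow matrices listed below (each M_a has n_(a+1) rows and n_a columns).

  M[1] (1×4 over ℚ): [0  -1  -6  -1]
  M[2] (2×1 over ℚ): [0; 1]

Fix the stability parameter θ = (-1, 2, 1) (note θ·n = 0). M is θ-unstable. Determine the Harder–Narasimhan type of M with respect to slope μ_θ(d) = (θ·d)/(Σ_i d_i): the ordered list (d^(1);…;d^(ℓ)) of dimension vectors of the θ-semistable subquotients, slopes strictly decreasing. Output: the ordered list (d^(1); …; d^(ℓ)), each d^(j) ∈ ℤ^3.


Via rank(M_{q-1}∘⋯∘M_p): M ≅ I[1,1]^3, I[1,3], I[3,3].
μ_θ-semistable layers: μ^(1)=3/2; μ^(2)=1; μ^(3)=-1

((0, 1, 1); (0, 0, 1); (4, 0, 0))


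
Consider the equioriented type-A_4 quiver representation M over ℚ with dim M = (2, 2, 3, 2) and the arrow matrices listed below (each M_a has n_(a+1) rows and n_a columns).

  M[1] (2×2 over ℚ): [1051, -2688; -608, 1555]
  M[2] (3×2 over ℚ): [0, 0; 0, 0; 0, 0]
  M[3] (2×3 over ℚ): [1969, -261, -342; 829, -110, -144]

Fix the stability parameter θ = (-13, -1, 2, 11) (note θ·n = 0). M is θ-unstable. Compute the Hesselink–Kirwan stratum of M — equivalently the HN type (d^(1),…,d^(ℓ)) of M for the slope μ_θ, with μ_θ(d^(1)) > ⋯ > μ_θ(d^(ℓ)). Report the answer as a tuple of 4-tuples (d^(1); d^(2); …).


Interval decomposition of M: I[1,2]^2, I[3,3], I[3,4]^2.
HN type (ℓ=4): μ^(1)=11; μ^(2)=2; μ^(3)=-1; μ^(4)=-13

((0, 0, 0, 2); (0, 0, 3, 0); (0, 2, 0, 0); (2, 0, 0, 0))


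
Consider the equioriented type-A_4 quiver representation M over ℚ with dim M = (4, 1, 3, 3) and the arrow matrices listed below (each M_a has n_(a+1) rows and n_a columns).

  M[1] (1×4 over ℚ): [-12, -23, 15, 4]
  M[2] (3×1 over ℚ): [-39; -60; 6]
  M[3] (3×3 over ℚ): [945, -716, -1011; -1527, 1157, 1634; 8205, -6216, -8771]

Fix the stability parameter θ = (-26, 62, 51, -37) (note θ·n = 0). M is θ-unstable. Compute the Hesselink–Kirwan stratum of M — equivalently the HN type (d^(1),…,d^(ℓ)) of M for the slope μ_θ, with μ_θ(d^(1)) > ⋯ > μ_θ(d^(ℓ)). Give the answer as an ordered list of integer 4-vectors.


Via rank(M_{q-1}∘⋯∘M_p): M ≅ I[1,1]^3, I[1,4], I[3,3], I[3,4], I[4,4].
μ_θ-semistable layers: μ^(1)=51; μ^(2)=76/3; μ^(3)=7; μ^(4)=-26; μ^(5)=-37

((0, 0, 1, 0); (0, 1, 1, 1); (0, 0, 1, 1); (4, 0, 0, 0); (0, 0, 0, 1))


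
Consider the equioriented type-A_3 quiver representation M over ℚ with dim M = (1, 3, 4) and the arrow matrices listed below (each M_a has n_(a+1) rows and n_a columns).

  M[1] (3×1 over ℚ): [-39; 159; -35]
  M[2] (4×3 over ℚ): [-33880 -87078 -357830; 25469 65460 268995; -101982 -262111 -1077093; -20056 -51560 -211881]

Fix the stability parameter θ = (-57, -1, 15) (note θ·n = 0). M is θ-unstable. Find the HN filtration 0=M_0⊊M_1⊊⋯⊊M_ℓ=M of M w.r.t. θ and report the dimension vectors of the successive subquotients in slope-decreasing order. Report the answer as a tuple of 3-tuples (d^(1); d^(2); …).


Via rank(M_{q-1}∘⋯∘M_p): M ≅ I[1,3], I[2,3]^2, I[3,3].
μ_θ-semistable layers: μ^(1)=15; μ^(2)=-1; μ^(3)=-57

((0, 0, 4); (0, 3, 0); (1, 0, 0))


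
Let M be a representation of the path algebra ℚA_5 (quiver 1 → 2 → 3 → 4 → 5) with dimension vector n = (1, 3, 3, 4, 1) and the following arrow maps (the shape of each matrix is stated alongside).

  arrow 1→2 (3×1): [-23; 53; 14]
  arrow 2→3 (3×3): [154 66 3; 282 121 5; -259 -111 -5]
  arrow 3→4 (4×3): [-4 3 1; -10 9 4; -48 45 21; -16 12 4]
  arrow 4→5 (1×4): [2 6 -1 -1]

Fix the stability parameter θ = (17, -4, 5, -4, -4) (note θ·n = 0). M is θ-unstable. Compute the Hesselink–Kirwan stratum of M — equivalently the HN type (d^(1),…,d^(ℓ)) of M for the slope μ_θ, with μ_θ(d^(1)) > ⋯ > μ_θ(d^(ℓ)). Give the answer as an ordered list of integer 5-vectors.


Barcode: M ≅ I[1,5], I[2,3], I[2,4], I[4,4]^2. HN layers by μ_θ (4 steps, strictly decreasing):
  μ^(1)=5; μ^(2)=2; μ^(3)=1/2; μ^(4)=-4

((0, 0, 1, 0, 0); (1, 1, 1, 1, 1); (0, 0, 1, 1, 0); (0, 2, 0, 2, 0))


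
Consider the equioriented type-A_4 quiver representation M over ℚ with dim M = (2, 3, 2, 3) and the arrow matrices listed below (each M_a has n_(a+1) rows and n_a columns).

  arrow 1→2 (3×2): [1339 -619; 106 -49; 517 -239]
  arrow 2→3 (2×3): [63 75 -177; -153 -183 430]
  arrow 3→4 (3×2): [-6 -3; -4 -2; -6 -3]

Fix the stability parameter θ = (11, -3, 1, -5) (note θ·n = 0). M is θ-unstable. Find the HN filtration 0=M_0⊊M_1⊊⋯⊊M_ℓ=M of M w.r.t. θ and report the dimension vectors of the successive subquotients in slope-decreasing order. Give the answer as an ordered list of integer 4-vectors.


Interval decomposition of M: I[1,3], I[1,4], I[2,2], I[4,4]^2.
HN type (ℓ=4): μ^(1)=3; μ^(2)=1; μ^(3)=-3; μ^(4)=-5

((1, 1, 1, 0); (1, 1, 1, 1); (0, 1, 0, 0); (0, 0, 0, 2))


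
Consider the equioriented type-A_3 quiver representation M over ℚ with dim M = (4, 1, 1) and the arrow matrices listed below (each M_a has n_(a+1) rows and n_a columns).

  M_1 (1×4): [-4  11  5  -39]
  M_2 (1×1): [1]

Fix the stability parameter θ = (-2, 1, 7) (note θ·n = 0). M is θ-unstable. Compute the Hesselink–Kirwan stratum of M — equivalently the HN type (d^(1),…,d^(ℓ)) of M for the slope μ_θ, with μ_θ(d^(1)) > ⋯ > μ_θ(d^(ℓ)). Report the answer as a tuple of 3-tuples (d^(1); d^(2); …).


Barcode: M ≅ I[1,1]^3, I[1,3]. HN layers by μ_θ (3 steps, strictly decreasing):
  μ^(1)=7; μ^(2)=1; μ^(3)=-2

((0, 0, 1); (0, 1, 0); (4, 0, 0))


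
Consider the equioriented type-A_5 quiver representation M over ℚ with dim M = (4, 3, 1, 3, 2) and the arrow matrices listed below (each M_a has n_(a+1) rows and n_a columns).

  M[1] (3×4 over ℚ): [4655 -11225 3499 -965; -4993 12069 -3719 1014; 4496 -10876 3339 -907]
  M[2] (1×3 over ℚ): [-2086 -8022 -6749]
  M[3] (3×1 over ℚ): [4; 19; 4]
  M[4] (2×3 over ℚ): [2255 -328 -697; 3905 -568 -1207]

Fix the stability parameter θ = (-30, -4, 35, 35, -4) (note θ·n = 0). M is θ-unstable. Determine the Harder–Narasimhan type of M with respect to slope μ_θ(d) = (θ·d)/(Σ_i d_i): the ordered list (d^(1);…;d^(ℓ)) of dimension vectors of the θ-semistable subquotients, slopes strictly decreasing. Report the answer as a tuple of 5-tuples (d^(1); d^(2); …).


Barcode: M ≅ I[1,1], I[1,2]^2, I[1,4], I[4,4], I[4,5], I[5,5]. HN layers by μ_θ (4 steps, strictly decreasing):
  μ^(1)=35; μ^(2)=31/2; μ^(3)=-4; μ^(4)=-30

((0, 0, 1, 2, 0); (0, 0, 0, 1, 1); (0, 3, 0, 0, 1); (4, 0, 0, 0, 0))


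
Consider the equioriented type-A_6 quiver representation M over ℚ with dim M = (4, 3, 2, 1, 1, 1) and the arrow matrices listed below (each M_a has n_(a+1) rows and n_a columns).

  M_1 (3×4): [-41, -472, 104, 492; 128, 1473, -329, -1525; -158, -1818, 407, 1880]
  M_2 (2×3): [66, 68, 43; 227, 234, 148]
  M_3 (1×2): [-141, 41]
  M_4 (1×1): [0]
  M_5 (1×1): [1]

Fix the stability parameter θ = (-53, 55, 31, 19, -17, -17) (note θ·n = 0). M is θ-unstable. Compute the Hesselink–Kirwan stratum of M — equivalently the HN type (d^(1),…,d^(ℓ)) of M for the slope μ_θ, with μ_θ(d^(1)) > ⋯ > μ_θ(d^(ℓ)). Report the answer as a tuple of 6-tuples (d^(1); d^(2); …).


Via rank(M_{q-1}∘⋯∘M_p): M ≅ I[1,1], I[1,2], I[1,3], I[1,4], I[5,6].
μ_θ-semistable layers: μ^(1)=55; μ^(2)=43; μ^(3)=35; μ^(4)=-17; μ^(5)=-53

((0, 1, 0, 0, 0, 0); (0, 1, 1, 0, 0, 0); (0, 1, 1, 1, 0, 0); (0, 0, 0, 0, 1, 1); (4, 0, 0, 0, 0, 0))


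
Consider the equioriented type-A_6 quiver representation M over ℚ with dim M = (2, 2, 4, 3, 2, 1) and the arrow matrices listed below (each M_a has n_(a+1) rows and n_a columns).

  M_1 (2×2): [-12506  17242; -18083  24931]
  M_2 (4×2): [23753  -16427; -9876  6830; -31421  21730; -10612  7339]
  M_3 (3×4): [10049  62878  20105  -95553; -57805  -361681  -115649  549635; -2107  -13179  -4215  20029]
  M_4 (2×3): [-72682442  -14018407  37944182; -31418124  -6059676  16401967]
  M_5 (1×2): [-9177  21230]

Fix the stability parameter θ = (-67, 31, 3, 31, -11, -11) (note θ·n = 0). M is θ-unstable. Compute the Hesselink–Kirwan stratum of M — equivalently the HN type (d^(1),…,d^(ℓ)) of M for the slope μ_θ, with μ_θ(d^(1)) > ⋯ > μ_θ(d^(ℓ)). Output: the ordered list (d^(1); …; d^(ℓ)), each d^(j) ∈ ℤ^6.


Via rank(M_{q-1}∘⋯∘M_p): M ≅ I[1,1], I[1,3], I[2,3], I[3,5], I[3,6], I[4,4].
μ_θ-semistable layers: μ^(1)=31; μ^(2)=17; μ^(3)=10; μ^(4)=3; μ^(5)=-67

((0, 0, 0, 1, 0, 0); (0, 2, 2, 0, 0, 0); (0, 0, 0, 1, 1, 0); (0, 0, 2, 1, 1, 1); (2, 0, 0, 0, 0, 0))


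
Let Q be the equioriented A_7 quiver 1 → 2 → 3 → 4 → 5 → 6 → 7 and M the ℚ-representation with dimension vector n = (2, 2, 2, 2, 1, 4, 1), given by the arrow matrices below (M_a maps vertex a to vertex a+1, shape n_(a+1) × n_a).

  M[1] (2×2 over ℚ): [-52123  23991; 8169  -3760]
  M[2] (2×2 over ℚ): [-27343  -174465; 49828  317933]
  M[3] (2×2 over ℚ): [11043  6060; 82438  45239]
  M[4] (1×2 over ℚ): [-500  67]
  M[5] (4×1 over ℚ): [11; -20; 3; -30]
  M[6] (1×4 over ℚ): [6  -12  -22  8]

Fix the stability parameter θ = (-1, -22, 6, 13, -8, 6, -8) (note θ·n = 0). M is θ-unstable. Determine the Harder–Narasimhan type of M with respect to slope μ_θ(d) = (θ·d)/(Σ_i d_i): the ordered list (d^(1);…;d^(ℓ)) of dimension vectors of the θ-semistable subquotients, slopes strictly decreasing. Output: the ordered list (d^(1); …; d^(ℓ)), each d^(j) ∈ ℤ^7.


Interval decomposition of M: I[1,4], I[1,6], I[6,6]^2, I[6,7].
HN type (ℓ=5): μ^(1)=13; μ^(2)=6; μ^(3)=11/3; μ^(4)=-1; μ^(5)=-23/2

((0, 0, 0, 1, 0, 0, 0); (0, 0, 1, 0, 0, 3, 0); (0, 0, 1, 1, 1, 0, 0); (0, 0, 0, 0, 0, 1, 1); (2, 2, 0, 0, 0, 0, 0))


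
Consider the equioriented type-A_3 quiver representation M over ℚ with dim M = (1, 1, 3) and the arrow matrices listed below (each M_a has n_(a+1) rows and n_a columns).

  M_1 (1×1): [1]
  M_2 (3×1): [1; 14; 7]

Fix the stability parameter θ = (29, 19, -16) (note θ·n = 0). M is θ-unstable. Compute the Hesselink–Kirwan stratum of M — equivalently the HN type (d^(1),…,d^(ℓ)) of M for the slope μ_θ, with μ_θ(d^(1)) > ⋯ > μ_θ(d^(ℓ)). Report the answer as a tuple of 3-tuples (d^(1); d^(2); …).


Via rank(M_{q-1}∘⋯∘M_p): M ≅ I[1,3], I[3,3]^2.
μ_θ-semistable layers: μ^(1)=32/3; μ^(2)=-16

((1, 1, 1); (0, 0, 2))


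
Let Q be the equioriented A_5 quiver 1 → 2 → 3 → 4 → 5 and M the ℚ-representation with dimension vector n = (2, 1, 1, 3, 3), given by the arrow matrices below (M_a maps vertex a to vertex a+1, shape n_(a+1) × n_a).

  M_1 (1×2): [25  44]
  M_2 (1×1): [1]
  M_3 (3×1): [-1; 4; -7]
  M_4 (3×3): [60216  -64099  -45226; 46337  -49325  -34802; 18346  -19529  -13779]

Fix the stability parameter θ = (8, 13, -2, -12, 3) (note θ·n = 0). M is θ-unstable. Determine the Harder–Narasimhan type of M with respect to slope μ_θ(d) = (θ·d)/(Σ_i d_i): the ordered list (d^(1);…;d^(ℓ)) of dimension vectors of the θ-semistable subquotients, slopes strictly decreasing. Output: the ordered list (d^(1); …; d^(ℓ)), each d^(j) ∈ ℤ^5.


Via rank(M_{q-1}∘⋯∘M_p): M ≅ I[1,1], I[1,5], I[4,5]^2.
μ_θ-semistable layers: μ^(1)=8; μ^(2)=3; μ^(3)=7/4; μ^(4)=-12

((1, 0, 0, 0, 0); (0, 0, 0, 0, 3); (1, 1, 1, 1, 0); (0, 0, 0, 2, 0))


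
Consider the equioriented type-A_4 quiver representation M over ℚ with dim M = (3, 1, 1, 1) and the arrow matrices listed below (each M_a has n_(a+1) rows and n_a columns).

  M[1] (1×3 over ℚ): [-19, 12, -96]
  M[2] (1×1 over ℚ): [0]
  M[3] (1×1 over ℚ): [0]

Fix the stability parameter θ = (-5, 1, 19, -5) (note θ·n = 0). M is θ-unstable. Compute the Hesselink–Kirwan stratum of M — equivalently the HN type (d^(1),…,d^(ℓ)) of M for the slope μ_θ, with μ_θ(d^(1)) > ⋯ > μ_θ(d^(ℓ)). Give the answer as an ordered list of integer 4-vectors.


Barcode: M ≅ I[1,1]^2, I[1,2], I[3,3], I[4,4]. HN layers by μ_θ (3 steps, strictly decreasing):
  μ^(1)=19; μ^(2)=1; μ^(3)=-5

((0, 0, 1, 0); (0, 1, 0, 0); (3, 0, 0, 1))


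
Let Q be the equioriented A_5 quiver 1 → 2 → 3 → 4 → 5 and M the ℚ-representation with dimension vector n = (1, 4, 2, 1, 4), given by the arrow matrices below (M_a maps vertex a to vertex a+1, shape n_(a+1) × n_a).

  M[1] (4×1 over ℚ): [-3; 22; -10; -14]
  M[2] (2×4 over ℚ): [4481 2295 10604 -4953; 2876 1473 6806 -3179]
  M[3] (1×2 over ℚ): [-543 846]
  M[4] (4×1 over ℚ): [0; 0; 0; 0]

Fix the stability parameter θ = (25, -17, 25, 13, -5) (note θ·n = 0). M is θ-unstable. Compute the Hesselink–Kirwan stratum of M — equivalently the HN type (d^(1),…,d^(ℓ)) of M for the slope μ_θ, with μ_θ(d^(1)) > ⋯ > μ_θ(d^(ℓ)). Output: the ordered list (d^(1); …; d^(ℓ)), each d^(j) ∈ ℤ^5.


Barcode: M ≅ I[1,4], I[2,2]^2, I[2,3], I[5,5]^4. HN layers by μ_θ (5 steps, strictly decreasing):
  μ^(1)=25; μ^(2)=19; μ^(3)=4; μ^(4)=-5; μ^(5)=-17

((0, 0, 1, 0, 0); (0, 0, 1, 1, 0); (1, 1, 0, 0, 0); (0, 0, 0, 0, 4); (0, 3, 0, 0, 0))


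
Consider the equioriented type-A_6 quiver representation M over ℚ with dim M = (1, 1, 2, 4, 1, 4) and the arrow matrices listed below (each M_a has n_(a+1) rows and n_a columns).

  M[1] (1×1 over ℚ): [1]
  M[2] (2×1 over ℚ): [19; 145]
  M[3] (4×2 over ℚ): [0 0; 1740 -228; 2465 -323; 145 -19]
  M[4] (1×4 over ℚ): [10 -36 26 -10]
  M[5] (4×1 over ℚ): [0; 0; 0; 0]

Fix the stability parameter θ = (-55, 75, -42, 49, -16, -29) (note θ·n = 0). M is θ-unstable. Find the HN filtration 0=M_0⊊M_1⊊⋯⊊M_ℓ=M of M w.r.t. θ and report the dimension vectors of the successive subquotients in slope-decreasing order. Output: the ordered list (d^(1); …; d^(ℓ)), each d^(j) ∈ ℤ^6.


Barcode: M ≅ I[1,3], I[3,4], I[4,4]^2, I[4,5], I[6,6]^4. HN layers by μ_θ (5 steps, strictly decreasing):
  μ^(1)=49; μ^(2)=33/2; μ^(3)=-29; μ^(4)=-42; μ^(5)=-55

((0, 0, 0, 3, 0, 0); (0, 1, 1, 1, 1, 0); (0, 0, 0, 0, 0, 4); (0, 0, 1, 0, 0, 0); (1, 0, 0, 0, 0, 0))


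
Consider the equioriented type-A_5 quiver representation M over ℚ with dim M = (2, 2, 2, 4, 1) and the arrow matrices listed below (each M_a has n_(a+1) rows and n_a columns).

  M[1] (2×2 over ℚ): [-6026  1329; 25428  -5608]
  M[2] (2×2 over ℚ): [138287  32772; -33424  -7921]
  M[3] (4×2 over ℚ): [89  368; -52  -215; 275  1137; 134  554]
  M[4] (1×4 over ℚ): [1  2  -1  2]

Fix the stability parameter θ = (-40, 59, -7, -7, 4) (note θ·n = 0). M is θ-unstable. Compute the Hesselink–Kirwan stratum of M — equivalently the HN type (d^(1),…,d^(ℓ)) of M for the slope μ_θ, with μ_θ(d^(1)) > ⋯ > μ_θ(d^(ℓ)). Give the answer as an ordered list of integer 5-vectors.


Interval decomposition of M: I[1,4], I[1,5], I[4,4]^2.
HN type (ℓ=4): μ^(1)=15; μ^(2)=49/4; μ^(3)=-7; μ^(4)=-40

((0, 1, 1, 1, 0); (0, 1, 1, 1, 1); (0, 0, 0, 2, 0); (2, 0, 0, 0, 0))


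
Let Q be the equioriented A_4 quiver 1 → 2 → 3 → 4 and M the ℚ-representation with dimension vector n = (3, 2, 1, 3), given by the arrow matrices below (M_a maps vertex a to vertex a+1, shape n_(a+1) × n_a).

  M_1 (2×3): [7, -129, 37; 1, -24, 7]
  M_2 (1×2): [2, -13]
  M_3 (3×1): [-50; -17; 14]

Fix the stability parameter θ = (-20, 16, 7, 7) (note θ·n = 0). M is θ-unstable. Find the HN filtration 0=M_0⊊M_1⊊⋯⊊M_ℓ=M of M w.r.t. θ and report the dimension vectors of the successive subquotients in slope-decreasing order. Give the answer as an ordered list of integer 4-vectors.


Interval decomposition of M: I[1,1], I[1,2], I[1,4], I[4,4]^2.
HN type (ℓ=4): μ^(1)=16; μ^(2)=10; μ^(3)=7; μ^(4)=-20

((0, 1, 0, 0); (0, 1, 1, 1); (0, 0, 0, 2); (3, 0, 0, 0))


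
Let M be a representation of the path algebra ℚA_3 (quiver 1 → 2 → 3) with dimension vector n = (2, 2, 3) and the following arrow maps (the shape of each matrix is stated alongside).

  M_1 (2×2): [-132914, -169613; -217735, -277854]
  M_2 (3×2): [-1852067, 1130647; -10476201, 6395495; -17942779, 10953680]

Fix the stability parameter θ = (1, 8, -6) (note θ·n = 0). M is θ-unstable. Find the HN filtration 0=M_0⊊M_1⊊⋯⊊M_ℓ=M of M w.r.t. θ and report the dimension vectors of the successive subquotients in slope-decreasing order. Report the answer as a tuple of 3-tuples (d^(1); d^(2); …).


Via rank(M_{q-1}∘⋯∘M_p): M ≅ I[1,3]^2, I[3,3].
μ_θ-semistable layers: μ^(1)=1; μ^(2)=-6

((2, 2, 2); (0, 0, 1))


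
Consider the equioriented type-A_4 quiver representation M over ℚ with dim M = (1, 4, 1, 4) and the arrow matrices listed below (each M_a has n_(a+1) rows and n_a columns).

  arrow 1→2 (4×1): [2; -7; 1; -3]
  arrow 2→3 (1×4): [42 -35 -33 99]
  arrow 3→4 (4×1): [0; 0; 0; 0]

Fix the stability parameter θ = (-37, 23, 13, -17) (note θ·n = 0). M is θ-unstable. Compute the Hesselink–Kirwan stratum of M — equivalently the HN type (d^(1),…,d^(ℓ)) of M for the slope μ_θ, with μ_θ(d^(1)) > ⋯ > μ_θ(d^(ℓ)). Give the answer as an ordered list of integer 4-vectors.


Via rank(M_{q-1}∘⋯∘M_p): M ≅ I[1,3], I[2,2]^3, I[4,4]^4.
μ_θ-semistable layers: μ^(1)=23; μ^(2)=18; μ^(3)=-17; μ^(4)=-37

((0, 3, 0, 0); (0, 1, 1, 0); (0, 0, 0, 4); (1, 0, 0, 0))


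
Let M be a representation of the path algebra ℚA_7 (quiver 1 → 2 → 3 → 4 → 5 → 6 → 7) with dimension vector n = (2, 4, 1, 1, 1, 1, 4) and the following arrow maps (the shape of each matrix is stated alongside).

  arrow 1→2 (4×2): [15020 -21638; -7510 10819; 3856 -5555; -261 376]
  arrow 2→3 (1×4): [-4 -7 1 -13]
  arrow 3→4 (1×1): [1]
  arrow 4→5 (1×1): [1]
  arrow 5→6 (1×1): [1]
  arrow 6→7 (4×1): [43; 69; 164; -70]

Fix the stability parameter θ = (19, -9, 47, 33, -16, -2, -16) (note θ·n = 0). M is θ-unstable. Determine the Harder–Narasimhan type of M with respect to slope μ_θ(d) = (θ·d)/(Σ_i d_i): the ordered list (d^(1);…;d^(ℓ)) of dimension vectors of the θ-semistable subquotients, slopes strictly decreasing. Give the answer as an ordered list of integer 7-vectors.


Via rank(M_{q-1}∘⋯∘M_p): M ≅ I[1,2], I[1,7], I[2,2]^2, I[7,7]^3.
μ_θ-semistable layers: μ^(1)=46/5; μ^(2)=5; μ^(3)=-9; μ^(4)=-16

((0, 0, 1, 1, 1, 1, 1); (2, 2, 0, 0, 0, 0, 0); (0, 2, 0, 0, 0, 0, 0); (0, 0, 0, 0, 0, 0, 3))


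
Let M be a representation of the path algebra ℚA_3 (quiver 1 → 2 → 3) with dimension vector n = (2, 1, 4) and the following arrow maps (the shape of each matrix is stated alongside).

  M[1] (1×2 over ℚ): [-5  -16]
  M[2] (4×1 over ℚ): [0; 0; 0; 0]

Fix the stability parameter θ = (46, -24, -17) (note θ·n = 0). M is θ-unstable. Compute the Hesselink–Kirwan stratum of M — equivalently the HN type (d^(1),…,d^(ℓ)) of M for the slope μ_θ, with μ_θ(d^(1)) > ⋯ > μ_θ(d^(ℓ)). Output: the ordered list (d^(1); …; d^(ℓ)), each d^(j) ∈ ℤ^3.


Interval decomposition of M: I[1,1], I[1,2], I[3,3]^4.
HN type (ℓ=3): μ^(1)=46; μ^(2)=11; μ^(3)=-17

((1, 0, 0); (1, 1, 0); (0, 0, 4))


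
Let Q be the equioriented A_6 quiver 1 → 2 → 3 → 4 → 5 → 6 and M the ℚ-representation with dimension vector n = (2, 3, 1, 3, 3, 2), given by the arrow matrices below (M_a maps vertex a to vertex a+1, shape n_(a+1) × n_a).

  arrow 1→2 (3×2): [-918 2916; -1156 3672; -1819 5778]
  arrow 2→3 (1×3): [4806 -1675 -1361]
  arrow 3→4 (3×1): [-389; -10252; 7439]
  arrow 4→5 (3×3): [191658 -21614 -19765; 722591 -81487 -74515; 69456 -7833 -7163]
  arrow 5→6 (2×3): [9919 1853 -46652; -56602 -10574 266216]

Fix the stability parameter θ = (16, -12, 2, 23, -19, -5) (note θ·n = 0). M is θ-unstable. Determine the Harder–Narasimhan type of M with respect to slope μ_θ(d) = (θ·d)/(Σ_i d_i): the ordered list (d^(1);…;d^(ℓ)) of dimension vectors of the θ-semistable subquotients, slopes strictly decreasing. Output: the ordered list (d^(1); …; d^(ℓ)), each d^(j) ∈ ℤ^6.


Via rank(M_{q-1}∘⋯∘M_p): M ≅ I[1,1], I[1,6], I[2,2]^2, I[4,5]^2, I[6,6].
μ_θ-semistable layers: μ^(1)=16; μ^(2)=2; μ^(3)=5/6; μ^(4)=-5; μ^(5)=-12

((1, 0, 0, 0, 0, 0); (0, 0, 0, 2, 2, 0); (1, 1, 1, 1, 1, 1); (0, 0, 0, 0, 0, 1); (0, 2, 0, 0, 0, 0))


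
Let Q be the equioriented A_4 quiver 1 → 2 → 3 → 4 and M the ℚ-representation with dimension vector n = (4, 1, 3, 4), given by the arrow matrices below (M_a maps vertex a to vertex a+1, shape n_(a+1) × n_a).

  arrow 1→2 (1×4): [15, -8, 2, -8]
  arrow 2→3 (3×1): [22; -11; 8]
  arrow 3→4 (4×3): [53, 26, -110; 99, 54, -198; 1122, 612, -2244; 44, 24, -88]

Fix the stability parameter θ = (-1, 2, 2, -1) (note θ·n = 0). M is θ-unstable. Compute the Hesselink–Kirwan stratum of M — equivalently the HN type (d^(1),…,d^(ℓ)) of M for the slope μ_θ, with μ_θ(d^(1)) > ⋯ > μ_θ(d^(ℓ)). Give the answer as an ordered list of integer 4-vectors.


Via rank(M_{q-1}∘⋯∘M_p): M ≅ I[1,1]^3, I[1,3], I[3,4]^2, I[4,4]^2.
μ_θ-semistable layers: μ^(1)=2; μ^(2)=1/2; μ^(3)=-1

((0, 1, 1, 0); (0, 0, 2, 2); (4, 0, 0, 2))


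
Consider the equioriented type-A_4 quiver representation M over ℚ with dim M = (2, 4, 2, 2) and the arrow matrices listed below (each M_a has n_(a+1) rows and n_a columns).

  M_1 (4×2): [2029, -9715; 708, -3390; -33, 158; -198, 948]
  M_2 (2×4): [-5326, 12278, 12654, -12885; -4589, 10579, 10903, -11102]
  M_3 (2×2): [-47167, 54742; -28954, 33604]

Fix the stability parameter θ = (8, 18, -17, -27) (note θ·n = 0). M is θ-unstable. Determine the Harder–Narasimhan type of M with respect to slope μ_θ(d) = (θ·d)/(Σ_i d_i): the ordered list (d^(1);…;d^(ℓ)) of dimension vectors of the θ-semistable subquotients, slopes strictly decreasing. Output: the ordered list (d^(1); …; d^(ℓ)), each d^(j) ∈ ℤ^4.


Interval decomposition of M: I[1,3], I[1,4], I[2,2]^2, I[4,4].
HN type (ℓ=4): μ^(1)=18; μ^(2)=3; μ^(3)=-9/2; μ^(4)=-27

((0, 2, 0, 0); (1, 1, 1, 0); (1, 1, 1, 1); (0, 0, 0, 1))


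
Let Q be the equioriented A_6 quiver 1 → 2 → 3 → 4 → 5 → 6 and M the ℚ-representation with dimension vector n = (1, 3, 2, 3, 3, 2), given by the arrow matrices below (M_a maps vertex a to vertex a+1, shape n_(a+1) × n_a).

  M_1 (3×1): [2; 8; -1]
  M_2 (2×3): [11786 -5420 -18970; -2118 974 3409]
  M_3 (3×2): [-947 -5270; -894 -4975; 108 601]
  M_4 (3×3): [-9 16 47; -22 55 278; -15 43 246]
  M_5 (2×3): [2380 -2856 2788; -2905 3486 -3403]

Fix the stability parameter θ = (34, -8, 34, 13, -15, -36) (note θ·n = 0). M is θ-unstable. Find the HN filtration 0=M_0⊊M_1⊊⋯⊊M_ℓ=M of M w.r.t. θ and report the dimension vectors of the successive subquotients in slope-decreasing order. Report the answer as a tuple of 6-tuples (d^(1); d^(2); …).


Barcode: M ≅ I[1,5], I[2,2], I[2,5], I[4,6], I[6,6]. HN layers by μ_θ (5 steps, strictly decreasing):
  μ^(1)=58/5; μ^(2)=32/3; μ^(3)=-8; μ^(4)=-38/3; μ^(5)=-36

((1, 1, 1, 1, 1, 0); (0, 0, 1, 1, 1, 0); (0, 2, 0, 0, 0, 0); (0, 0, 0, 1, 1, 1); (0, 0, 0, 0, 0, 1))


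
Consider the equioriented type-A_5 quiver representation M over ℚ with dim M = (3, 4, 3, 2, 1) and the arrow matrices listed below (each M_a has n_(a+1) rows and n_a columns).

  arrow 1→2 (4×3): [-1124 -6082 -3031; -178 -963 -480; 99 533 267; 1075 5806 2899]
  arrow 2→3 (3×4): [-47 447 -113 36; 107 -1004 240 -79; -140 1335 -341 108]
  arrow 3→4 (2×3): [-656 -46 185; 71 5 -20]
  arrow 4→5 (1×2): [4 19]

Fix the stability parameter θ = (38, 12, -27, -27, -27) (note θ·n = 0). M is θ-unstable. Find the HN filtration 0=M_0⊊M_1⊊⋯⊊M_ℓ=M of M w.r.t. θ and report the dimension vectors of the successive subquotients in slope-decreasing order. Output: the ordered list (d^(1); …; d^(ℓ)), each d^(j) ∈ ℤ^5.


Interval decomposition of M: I[1,2], I[1,3], I[1,5], I[2,4].
HN type (ℓ=4): μ^(1)=25; μ^(2)=23/3; μ^(3)=-31/5; μ^(4)=-14

((1, 1, 0, 0, 0); (1, 1, 1, 0, 0); (1, 1, 1, 1, 1); (0, 1, 1, 1, 0))
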